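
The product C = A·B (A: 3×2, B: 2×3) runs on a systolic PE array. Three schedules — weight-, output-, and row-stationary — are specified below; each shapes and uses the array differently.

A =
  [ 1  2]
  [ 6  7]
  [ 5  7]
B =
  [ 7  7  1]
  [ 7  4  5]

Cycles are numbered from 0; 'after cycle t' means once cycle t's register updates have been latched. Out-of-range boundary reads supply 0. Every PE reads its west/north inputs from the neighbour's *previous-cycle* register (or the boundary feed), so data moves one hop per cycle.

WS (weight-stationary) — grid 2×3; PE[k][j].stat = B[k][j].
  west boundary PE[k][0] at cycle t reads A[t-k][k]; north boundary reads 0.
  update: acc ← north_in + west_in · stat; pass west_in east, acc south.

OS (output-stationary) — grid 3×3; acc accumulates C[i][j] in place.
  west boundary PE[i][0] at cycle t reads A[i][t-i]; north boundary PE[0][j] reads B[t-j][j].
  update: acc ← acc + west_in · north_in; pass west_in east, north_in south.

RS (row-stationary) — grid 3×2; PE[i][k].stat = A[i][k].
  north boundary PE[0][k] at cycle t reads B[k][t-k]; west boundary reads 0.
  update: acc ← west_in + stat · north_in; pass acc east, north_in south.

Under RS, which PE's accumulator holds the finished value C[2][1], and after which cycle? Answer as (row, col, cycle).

Under RS, C[2][1] lands at PE[2][1]:
  @0  [2,1]  acc 0  |  →0  ↓0
  @1  [2,1]  acc 0  |  →0  ↓0
  @2  [2,1]  acc 0  |  →0  ↓0
  @3  [2,1]  acc 84  |  →84  ↓7
  @4  [2,1]  acc 63  |  →63  ↓4

(row, col, cycle) = (2, 1, 4)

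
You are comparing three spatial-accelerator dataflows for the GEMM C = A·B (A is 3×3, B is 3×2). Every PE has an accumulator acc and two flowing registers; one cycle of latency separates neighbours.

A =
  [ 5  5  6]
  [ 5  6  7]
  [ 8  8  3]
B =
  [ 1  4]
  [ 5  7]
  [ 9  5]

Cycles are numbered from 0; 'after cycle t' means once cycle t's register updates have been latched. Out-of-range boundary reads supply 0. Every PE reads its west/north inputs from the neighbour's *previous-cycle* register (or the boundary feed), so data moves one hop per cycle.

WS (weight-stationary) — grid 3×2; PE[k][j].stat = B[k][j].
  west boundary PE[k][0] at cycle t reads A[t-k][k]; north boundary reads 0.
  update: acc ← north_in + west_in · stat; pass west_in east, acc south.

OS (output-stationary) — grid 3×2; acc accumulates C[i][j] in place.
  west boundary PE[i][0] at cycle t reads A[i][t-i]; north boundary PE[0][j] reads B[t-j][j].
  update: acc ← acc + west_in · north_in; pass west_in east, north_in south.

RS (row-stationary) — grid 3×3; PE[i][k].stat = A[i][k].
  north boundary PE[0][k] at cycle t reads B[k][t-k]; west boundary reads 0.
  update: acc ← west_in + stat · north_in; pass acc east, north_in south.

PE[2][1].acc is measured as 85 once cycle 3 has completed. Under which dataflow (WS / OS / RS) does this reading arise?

WS [3×2] PE[2][1] across cycles:
  t=0 PE[2][1]: acc=0 h=0 v=0
  t=1 PE[2][1]: acc=0 h=0 v=0
  t=2 PE[2][1]: acc=0 h=0 v=0
  t=3 PE[2][1]: acc=85 h=6 v=85
OS [3×2] PE[2][1] across cycles:
  t=0 PE[2][1]: acc=0 h=0 v=0
  t=1 PE[2][1]: acc=0 h=0 v=0
  t=2 PE[2][1]: acc=0 h=0 v=0
  t=3 PE[2][1]: acc=32 h=8 v=4
RS [3×3] PE[2][1] across cycles:
  t=0 PE[2][1]: acc=0 h=0 v=0
  t=1 PE[2][1]: acc=0 h=0 v=0
  t=2 PE[2][1]: acc=0 h=0 v=0
  t=3 PE[2][1]: acc=48 h=48 v=5

dataflow = WS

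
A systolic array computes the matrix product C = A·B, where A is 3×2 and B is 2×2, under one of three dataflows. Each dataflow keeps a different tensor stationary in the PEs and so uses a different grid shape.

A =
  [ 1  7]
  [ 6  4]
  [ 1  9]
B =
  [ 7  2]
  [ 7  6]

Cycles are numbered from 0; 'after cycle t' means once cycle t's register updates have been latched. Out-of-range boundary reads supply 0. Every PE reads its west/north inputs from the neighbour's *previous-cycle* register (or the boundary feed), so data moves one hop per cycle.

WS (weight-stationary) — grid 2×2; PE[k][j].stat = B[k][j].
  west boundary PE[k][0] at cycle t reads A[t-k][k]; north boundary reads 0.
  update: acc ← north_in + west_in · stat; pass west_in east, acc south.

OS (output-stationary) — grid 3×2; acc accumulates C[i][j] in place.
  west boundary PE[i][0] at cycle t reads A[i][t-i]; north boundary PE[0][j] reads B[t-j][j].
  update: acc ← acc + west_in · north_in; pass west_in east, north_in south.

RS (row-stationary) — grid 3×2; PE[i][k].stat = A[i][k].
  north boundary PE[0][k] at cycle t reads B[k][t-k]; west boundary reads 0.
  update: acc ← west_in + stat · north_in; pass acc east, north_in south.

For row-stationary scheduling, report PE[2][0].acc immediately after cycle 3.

PE[2][0].acc = 2

RS (3×2). Following PE[2][0] plus its west/north inputs:
  @0  [1,0]  acc 0  |  →0  ↓0
  @0  [2,0]  acc 0  |  →0  ↓0
  @1  [1,0]  acc 42  |  →42  ↓7
  @1  [2,0]  acc 0  |  →0  ↓0
  @2  [1,0]  acc 12  |  →12  ↓2
  @2  [2,0]  acc 7  |  →7  ↓7
  @3  [1,0]  acc 0  |  →0  ↓0
  @3  [2,0]  acc 2  |  →2  ↓2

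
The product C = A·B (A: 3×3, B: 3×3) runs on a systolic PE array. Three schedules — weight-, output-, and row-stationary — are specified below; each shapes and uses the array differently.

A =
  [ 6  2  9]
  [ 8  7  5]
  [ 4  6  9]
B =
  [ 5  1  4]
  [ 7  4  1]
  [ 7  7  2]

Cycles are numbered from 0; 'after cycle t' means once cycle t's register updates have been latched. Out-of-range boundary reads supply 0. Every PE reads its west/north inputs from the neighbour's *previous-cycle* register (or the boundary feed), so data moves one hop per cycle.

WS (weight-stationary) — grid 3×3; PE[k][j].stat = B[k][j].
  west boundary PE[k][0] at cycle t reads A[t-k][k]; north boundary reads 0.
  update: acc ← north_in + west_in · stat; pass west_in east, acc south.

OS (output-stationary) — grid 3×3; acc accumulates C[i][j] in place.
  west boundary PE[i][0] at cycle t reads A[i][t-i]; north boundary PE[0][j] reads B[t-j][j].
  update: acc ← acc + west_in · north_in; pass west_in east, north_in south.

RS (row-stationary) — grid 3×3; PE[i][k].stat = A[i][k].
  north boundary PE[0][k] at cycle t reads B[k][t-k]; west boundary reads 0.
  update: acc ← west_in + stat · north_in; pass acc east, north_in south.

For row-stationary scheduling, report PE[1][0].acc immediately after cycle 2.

PE[1][0].acc = 8

RS (3×3). Following PE[1][0] plus its west/north inputs:
  0: (0,0).acc=30  regs=<30,5>
  0: (1,0).acc=0  regs=<0,0>
  1: (0,0).acc=6  regs=<6,1>
  1: (1,0).acc=40  regs=<40,5>
  2: (0,0).acc=24  regs=<24,4>
  2: (1,0).acc=8  regs=<8,1>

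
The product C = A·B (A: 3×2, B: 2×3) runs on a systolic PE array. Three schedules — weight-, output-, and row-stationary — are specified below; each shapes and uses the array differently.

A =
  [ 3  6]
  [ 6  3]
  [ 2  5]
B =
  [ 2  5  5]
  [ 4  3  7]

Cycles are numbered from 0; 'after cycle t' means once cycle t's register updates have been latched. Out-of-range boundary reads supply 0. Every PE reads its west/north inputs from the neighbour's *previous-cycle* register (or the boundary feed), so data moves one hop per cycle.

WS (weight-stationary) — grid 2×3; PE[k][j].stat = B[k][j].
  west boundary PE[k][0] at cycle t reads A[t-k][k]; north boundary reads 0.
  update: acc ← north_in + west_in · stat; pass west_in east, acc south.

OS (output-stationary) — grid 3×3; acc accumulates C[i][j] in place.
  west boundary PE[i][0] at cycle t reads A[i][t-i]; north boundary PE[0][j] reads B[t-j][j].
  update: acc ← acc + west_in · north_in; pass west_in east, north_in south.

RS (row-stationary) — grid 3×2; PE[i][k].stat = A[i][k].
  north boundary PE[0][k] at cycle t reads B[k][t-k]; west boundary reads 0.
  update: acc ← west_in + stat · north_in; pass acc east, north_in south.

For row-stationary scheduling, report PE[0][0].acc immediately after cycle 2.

PE[0][0].acc = 15

RS on a 3×2 grid — tracing PE[0][0] and its feeders:
  after 0 — PE[0][0] acc=6, pass-E 6, pass-S 2
  after 1 — PE[0][0] acc=15, pass-E 15, pass-S 5
  after 2 — PE[0][0] acc=15, pass-E 15, pass-S 5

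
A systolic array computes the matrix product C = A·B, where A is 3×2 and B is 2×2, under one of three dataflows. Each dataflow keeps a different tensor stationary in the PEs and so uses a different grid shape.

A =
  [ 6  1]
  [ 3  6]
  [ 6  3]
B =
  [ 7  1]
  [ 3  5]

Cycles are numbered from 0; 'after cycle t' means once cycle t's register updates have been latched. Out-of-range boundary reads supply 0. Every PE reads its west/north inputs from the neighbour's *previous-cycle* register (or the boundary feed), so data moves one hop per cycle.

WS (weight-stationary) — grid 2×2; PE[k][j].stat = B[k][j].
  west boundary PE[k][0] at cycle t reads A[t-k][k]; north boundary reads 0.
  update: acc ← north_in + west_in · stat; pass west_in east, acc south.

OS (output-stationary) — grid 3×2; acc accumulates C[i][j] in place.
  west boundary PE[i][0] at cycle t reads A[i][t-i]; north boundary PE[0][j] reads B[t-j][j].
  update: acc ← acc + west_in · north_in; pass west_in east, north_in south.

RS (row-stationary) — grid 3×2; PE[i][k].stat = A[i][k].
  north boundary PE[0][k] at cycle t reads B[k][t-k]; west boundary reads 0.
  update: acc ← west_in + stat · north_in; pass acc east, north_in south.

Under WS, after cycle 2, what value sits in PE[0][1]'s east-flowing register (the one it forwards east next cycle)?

WS on a 2×2 grid — tracing PE[0][1] and its feeders:
  0: (0,0).acc=42  regs=<6,42>
  0: (0,1).acc=0  regs=<0,0>
  1: (0,0).acc=21  regs=<3,21>
  1: (0,1).acc=6  regs=<6,6>
  2: (0,0).acc=42  regs=<6,42>
  2: (0,1).acc=3  regs=<3,3>

register = 3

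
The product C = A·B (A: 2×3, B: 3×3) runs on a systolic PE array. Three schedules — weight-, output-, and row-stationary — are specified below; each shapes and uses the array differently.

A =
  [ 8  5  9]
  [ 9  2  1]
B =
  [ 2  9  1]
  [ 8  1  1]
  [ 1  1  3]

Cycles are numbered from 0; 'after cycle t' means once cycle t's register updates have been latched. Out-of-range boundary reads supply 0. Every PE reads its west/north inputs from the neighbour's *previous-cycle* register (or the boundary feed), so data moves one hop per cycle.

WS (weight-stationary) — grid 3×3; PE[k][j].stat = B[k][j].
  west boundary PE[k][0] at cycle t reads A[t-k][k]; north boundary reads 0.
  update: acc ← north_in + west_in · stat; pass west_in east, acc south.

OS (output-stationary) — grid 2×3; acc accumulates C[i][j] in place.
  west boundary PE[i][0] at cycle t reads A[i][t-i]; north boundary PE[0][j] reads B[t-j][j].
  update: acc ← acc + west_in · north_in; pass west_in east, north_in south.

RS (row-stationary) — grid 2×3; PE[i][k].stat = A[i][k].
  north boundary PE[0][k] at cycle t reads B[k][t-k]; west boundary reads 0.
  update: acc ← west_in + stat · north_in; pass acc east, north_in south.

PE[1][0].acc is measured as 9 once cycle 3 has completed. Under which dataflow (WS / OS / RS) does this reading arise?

dataflow = RS

Under WS (3×3), PE[1][0]:
  cycle 0: PE[1][0] → acc 0, east 0, south 0
  cycle 1: PE[1][0] → acc 56, east 5, south 56
  cycle 2: PE[1][0] → acc 34, east 2, south 34
  cycle 3: PE[1][0] → acc 0, east 0, south 0
Under OS (2×3), PE[1][0]:
  cycle 0: PE[1][0] → acc 0, east 0, south 0
  cycle 1: PE[1][0] → acc 18, east 9, south 2
  cycle 2: PE[1][0] → acc 34, east 2, south 8
  cycle 3: PE[1][0] → acc 35, east 1, south 1
Under RS (2×3), PE[1][0]:
  cycle 0: PE[1][0] → acc 0, east 0, south 0
  cycle 1: PE[1][0] → acc 18, east 18, south 2
  cycle 2: PE[1][0] → acc 81, east 81, south 9
  cycle 3: PE[1][0] → acc 9, east 9, south 1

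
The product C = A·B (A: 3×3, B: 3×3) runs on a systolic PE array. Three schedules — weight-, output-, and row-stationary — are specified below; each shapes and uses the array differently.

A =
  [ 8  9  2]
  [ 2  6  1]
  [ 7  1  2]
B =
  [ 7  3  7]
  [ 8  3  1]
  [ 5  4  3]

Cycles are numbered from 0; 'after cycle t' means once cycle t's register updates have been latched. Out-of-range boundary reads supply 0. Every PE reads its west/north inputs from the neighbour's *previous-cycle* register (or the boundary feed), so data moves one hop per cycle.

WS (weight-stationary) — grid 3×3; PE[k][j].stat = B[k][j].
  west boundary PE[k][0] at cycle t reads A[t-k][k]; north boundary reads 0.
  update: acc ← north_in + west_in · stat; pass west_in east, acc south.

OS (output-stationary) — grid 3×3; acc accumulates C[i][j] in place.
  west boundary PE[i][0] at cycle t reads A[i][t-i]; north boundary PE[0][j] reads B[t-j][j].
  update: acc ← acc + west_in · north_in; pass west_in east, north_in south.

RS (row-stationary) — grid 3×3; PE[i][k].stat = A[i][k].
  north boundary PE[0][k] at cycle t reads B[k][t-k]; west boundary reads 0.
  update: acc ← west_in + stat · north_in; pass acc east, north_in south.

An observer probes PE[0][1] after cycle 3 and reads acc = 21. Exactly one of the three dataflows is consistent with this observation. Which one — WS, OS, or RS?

dataflow = WS

Under WS (3×3), PE[0][1]:
  cycle 0: PE[0][1] → acc 0, east 0, south 0
  cycle 1: PE[0][1] → acc 24, east 8, south 24
  cycle 2: PE[0][1] → acc 6, east 2, south 6
  cycle 3: PE[0][1] → acc 21, east 7, south 21
Under OS (3×3), PE[0][1]:
  cycle 0: PE[0][1] → acc 0, east 0, south 0
  cycle 1: PE[0][1] → acc 24, east 8, south 3
  cycle 2: PE[0][1] → acc 51, east 9, south 3
  cycle 3: PE[0][1] → acc 59, east 2, south 4
Under RS (3×3), PE[0][1]:
  cycle 0: PE[0][1] → acc 0, east 0, south 0
  cycle 1: PE[0][1] → acc 128, east 128, south 8
  cycle 2: PE[0][1] → acc 51, east 51, south 3
  cycle 3: PE[0][1] → acc 65, east 65, south 1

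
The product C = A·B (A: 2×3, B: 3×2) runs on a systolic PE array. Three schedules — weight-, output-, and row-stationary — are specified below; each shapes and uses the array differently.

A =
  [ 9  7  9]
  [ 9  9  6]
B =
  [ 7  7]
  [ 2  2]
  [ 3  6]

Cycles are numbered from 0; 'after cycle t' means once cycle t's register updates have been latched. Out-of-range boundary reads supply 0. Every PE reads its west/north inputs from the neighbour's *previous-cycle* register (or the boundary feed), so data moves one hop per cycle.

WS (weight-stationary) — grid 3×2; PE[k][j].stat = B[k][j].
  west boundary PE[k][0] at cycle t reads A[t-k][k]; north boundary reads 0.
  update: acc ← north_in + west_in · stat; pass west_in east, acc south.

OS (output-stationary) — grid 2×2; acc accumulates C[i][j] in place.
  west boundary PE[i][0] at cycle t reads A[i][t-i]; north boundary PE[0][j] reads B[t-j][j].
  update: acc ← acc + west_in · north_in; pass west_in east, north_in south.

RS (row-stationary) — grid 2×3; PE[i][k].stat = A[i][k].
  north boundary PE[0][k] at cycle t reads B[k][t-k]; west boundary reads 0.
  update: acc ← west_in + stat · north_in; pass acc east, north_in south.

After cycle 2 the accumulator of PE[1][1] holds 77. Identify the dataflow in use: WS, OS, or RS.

dataflow = WS

WS [3×2] PE[1][1] across cycles:
  c0 r1c1: 0 / 0 / 0
  c1 r1c1: 0 / 0 / 0
  c2 r1c1: 77 / 7 / 77
OS [2×2] PE[1][1] across cycles:
  c0 r1c1: 0 / 0 / 0
  c1 r1c1: 0 / 0 / 0
  c2 r1c1: 63 / 9 / 7
RS [2×3] PE[1][1] across cycles:
  c0 r1c1: 0 / 0 / 0
  c1 r1c1: 0 / 0 / 0
  c2 r1c1: 81 / 81 / 2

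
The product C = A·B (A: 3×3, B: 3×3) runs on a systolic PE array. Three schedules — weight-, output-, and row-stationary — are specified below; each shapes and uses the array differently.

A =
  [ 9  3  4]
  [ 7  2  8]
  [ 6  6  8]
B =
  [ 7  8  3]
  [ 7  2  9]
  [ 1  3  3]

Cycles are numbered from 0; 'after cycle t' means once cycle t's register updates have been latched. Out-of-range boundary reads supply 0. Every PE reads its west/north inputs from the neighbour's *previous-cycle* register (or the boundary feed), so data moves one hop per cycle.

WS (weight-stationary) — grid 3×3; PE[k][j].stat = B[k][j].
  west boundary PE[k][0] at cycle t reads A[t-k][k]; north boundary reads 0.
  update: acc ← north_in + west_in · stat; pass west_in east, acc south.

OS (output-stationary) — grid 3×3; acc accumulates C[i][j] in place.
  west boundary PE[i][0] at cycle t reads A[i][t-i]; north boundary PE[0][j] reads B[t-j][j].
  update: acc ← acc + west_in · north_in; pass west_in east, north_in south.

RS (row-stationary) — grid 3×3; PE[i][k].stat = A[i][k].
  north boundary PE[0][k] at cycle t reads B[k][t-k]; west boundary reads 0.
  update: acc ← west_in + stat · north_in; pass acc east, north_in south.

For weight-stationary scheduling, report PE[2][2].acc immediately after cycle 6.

Tracing WS — 3×3 array, target PE[2][2]:
  step 0 · PE1,2: acc=0; fwd→0 fwd↓0
  step 0 · PE2,1: acc=0; fwd→0 fwd↓0
  step 0 · PE2,2: acc=0; fwd→0 fwd↓0
  step 1 · PE1,2: acc=0; fwd→0 fwd↓0
  step 1 · PE2,1: acc=0; fwd→0 fwd↓0
  step 1 · PE2,2: acc=0; fwd→0 fwd↓0
  step 2 · PE1,2: acc=0; fwd→0 fwd↓0
  step 2 · PE2,1: acc=0; fwd→0 fwd↓0
  step 2 · PE2,2: acc=0; fwd→0 fwd↓0
  step 3 · PE1,2: acc=54; fwd→3 fwd↓54
  step 3 · PE2,1: acc=90; fwd→4 fwd↓90
  step 3 · PE2,2: acc=0; fwd→0 fwd↓0
  step 4 · PE1,2: acc=39; fwd→2 fwd↓39
  step 4 · PE2,1: acc=84; fwd→8 fwd↓84
  step 4 · PE2,2: acc=66; fwd→4 fwd↓66
  step 5 · PE1,2: acc=72; fwd→6 fwd↓72
  step 5 · PE2,1: acc=84; fwd→8 fwd↓84
  step 5 · PE2,2: acc=63; fwd→8 fwd↓63
  step 6 · PE1,2: acc=0; fwd→0 fwd↓0
  step 6 · PE2,1: acc=0; fwd→0 fwd↓0
  step 6 · PE2,2: acc=96; fwd→8 fwd↓96

PE[2][2].acc = 96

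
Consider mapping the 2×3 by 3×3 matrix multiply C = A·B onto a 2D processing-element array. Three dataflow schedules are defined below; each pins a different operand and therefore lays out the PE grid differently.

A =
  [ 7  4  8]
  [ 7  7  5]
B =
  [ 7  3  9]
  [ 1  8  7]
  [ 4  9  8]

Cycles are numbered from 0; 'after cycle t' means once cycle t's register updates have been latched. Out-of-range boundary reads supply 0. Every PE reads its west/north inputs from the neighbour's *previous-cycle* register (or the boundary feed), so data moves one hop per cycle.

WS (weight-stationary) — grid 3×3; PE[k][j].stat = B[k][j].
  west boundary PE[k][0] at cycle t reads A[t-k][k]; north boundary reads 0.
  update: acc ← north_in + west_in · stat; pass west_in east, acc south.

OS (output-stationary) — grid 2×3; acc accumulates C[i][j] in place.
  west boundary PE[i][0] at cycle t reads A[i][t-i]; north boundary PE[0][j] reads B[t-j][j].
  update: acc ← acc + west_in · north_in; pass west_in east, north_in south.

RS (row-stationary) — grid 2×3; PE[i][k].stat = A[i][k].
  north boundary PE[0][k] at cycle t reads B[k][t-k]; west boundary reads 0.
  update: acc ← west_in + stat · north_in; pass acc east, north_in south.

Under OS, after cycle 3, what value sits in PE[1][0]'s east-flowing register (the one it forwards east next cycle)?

OS on a 2×3 grid — tracing PE[1][0] and its feeders:
  c0 r0c0: 49 / 7 / 7
  c0 r1c0: 0 / 0 / 0
  c1 r0c0: 53 / 4 / 1
  c1 r1c0: 49 / 7 / 7
  c2 r0c0: 85 / 8 / 4
  c2 r1c0: 56 / 7 / 1
  c3 r0c0: 85 / 0 / 0
  c3 r1c0: 76 / 5 / 4

register = 5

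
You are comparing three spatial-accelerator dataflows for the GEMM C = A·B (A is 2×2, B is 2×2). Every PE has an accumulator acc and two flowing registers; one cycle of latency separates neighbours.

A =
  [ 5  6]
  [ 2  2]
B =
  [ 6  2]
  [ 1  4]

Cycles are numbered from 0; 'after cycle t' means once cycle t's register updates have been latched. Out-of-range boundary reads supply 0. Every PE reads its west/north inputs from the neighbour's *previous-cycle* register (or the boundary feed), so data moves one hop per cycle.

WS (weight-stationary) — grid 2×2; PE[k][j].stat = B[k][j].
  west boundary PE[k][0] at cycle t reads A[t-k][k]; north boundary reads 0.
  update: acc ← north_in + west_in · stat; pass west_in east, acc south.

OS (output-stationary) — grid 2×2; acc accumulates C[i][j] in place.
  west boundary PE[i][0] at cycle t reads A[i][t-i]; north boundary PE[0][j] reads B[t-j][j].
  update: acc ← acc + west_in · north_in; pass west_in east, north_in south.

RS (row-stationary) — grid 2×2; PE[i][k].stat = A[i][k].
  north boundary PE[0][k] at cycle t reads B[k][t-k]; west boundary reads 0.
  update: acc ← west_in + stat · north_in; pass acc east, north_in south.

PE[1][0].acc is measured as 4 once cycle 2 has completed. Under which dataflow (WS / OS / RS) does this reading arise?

dataflow = RS

WS (2×2 grid), PE[1][0]:
  cycle 0: PE[1][0] → acc 0, east 0, south 0
  cycle 1: PE[1][0] → acc 36, east 6, south 36
  cycle 2: PE[1][0] → acc 14, east 2, south 14
OS (2×2 grid), PE[1][0]:
  cycle 0: PE[1][0] → acc 0, east 0, south 0
  cycle 1: PE[1][0] → acc 12, east 2, south 6
  cycle 2: PE[1][0] → acc 14, east 2, south 1
RS (2×2 grid), PE[1][0]:
  cycle 0: PE[1][0] → acc 0, east 0, south 0
  cycle 1: PE[1][0] → acc 12, east 12, south 6
  cycle 2: PE[1][0] → acc 4, east 4, south 2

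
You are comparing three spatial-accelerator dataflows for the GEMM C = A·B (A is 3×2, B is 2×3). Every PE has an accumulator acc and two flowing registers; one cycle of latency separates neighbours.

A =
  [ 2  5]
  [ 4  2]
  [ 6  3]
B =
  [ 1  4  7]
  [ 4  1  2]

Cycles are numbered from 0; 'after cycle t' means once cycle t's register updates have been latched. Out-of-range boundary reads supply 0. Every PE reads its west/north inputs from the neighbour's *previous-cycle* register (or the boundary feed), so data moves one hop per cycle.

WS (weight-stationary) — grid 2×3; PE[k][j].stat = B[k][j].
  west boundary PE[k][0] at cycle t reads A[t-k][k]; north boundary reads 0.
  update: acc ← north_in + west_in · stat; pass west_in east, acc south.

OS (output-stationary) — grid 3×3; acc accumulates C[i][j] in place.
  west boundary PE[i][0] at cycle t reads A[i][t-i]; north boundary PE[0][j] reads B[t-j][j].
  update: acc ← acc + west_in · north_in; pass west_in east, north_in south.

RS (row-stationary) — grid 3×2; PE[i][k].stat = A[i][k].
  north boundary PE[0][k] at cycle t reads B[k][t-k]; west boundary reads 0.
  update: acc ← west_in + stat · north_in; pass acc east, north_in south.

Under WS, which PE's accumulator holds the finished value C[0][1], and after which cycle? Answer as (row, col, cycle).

WS: C[0][1] accumulates in PE[1][1]:
  step 0 · PE1,1: acc=0; fwd→0 fwd↓0
  step 1 · PE1,1: acc=0; fwd→0 fwd↓0
  step 2 · PE1,1: acc=13; fwd→5 fwd↓13

(row, col, cycle) = (1, 1, 2)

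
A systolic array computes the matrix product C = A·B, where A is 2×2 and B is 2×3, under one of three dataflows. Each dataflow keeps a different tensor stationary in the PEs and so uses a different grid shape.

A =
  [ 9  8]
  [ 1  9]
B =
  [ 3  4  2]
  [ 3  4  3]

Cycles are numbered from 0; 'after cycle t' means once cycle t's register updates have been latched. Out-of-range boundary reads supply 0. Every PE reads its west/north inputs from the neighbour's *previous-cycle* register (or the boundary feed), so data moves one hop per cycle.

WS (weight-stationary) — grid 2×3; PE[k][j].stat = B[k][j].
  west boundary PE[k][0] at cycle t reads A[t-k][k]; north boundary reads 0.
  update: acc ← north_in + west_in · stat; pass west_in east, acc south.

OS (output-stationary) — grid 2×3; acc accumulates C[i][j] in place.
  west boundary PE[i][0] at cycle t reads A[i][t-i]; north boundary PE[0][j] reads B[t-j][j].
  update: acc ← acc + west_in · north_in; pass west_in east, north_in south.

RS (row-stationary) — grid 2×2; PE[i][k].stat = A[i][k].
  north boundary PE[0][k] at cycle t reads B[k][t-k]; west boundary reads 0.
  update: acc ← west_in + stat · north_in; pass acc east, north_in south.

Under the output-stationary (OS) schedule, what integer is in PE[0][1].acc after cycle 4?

PE[0][1].acc = 68

Tracing OS — 2×3 array, target PE[0][1]:
  cycle 0: PE[0][0] → acc 27, east 9, south 3
  cycle 0: PE[0][1] → acc 0, east 0, south 0
  cycle 1: PE[0][0] → acc 51, east 8, south 3
  cycle 1: PE[0][1] → acc 36, east 9, south 4
  cycle 2: PE[0][0] → acc 51, east 0, south 0
  cycle 2: PE[0][1] → acc 68, east 8, south 4
  cycle 3: PE[0][0] → acc 51, east 0, south 0
  cycle 3: PE[0][1] → acc 68, east 0, south 0
  cycle 4: PE[0][0] → acc 51, east 0, south 0
  cycle 4: PE[0][1] → acc 68, east 0, south 0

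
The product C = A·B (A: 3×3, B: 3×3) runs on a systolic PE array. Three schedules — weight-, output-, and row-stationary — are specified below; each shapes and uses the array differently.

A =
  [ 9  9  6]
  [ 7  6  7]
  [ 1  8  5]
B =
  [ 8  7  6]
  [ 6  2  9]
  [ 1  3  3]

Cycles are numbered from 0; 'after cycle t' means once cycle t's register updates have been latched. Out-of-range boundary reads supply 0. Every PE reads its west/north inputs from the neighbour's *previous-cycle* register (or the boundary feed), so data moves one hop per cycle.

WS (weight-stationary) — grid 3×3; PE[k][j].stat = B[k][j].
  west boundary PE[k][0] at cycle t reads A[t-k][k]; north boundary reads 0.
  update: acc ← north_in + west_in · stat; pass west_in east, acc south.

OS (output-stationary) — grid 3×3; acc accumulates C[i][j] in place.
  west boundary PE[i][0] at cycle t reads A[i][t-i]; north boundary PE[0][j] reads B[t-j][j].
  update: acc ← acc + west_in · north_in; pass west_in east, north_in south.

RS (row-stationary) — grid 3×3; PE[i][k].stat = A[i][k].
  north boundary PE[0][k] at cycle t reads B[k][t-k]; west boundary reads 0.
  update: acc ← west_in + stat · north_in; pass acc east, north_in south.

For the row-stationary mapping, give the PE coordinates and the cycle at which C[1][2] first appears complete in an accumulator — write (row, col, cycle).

RS — PE[1][2] is where C[1][2] collects:
  t=0 PE[1][2]: acc=0 h=0 v=0
  t=1 PE[1][2]: acc=0 h=0 v=0
  t=2 PE[1][2]: acc=0 h=0 v=0
  t=3 PE[1][2]: acc=99 h=99 v=1
  t=4 PE[1][2]: acc=82 h=82 v=3
  t=5 PE[1][2]: acc=117 h=117 v=3

(row, col, cycle) = (1, 2, 5)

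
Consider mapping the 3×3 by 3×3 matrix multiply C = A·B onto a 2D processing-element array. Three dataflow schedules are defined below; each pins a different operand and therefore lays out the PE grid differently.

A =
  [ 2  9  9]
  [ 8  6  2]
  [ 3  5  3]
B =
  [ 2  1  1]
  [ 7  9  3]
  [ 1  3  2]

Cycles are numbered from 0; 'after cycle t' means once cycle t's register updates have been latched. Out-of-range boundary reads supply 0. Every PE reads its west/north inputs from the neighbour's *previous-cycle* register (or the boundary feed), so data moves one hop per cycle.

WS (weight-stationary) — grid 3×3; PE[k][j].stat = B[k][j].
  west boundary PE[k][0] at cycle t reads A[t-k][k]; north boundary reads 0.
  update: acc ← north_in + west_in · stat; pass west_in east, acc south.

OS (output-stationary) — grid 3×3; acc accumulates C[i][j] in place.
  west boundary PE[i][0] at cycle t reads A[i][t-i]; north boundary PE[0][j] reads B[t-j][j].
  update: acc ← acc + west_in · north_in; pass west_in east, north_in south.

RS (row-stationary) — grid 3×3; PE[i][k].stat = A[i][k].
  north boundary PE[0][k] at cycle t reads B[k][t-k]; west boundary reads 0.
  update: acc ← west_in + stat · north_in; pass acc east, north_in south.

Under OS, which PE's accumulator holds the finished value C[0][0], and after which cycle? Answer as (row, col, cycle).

(row, col, cycle) = (0, 0, 2)

OS — PE[0][0] is where C[0][0] collects:
  cycle 0: PE[0][0] → acc 4, east 2, south 2
  cycle 1: PE[0][0] → acc 67, east 9, south 7
  cycle 2: PE[0][0] → acc 76, east 9, south 1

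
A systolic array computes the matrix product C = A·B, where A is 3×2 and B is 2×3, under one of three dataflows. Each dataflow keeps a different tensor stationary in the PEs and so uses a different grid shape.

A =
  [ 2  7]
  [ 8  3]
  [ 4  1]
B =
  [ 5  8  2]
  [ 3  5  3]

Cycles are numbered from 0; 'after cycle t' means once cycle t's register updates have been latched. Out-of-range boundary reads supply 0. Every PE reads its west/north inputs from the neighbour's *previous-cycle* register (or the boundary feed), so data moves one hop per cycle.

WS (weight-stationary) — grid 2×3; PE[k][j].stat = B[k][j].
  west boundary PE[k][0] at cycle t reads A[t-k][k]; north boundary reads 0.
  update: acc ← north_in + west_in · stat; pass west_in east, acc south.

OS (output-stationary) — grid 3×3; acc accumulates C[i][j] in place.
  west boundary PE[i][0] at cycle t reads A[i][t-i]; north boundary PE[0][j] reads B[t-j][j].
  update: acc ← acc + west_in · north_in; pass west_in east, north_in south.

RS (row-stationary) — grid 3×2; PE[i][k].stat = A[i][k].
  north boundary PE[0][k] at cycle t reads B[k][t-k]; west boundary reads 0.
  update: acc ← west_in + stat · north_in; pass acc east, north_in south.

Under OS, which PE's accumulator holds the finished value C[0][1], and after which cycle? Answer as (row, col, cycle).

(row, col, cycle) = (0, 1, 2)

Under OS, C[0][1] lands at PE[0][1]:
  0: (0,1).acc=0  regs=<0,0>
  1: (0,1).acc=16  regs=<2,8>
  2: (0,1).acc=51  regs=<7,5>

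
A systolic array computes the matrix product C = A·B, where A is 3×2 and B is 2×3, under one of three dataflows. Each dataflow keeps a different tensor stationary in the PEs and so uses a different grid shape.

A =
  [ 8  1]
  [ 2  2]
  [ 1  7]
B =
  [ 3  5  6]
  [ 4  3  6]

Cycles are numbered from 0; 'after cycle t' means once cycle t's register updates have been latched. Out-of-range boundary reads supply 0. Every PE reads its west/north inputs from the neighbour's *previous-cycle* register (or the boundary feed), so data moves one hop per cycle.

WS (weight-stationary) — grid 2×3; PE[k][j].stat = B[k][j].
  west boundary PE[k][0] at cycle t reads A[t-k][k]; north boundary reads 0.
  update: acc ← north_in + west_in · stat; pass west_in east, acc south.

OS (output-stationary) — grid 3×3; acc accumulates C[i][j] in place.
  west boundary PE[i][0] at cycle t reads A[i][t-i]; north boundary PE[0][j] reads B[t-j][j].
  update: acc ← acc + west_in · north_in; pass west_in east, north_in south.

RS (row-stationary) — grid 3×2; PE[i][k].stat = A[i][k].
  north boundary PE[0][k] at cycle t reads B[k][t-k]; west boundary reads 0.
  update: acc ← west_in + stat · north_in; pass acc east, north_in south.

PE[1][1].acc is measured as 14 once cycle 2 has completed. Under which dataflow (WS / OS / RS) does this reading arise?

dataflow = RS

— WS: 2×3; PE[1][1] trace:
  @0  [1,1]  acc 0  |  →0  ↓0
  @1  [1,1]  acc 0  |  →0  ↓0
  @2  [1,1]  acc 43  |  →1  ↓43
— OS: 3×3; PE[1][1] trace:
  @0  [1,1]  acc 0  |  →0  ↓0
  @1  [1,1]  acc 0  |  →0  ↓0
  @2  [1,1]  acc 10  |  →2  ↓5
— RS: 3×2; PE[1][1] trace:
  @0  [1,1]  acc 0  |  →0  ↓0
  @1  [1,1]  acc 0  |  →0  ↓0
  @2  [1,1]  acc 14  |  →14  ↓4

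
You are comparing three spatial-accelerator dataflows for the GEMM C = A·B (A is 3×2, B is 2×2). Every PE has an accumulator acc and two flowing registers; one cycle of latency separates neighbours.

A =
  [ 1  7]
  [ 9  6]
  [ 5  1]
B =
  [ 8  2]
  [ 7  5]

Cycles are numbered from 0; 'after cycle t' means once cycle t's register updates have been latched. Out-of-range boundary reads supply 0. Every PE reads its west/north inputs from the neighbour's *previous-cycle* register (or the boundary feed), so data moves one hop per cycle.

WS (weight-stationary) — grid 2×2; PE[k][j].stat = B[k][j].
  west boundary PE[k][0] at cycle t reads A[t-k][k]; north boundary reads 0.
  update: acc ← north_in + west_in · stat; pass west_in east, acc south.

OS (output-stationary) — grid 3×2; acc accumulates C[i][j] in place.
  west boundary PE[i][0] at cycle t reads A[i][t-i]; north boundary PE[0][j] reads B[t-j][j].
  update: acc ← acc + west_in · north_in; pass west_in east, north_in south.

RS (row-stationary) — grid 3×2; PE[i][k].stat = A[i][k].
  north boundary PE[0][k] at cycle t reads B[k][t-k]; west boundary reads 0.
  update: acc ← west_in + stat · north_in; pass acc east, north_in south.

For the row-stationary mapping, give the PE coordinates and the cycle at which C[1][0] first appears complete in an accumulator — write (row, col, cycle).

Under RS, C[1][0] lands at PE[1][1]:
  [0] (1,1) acc=0 (h:0 v:0)
  [1] (1,1) acc=0 (h:0 v:0)
  [2] (1,1) acc=114 (h:114 v:7)

(row, col, cycle) = (1, 1, 2)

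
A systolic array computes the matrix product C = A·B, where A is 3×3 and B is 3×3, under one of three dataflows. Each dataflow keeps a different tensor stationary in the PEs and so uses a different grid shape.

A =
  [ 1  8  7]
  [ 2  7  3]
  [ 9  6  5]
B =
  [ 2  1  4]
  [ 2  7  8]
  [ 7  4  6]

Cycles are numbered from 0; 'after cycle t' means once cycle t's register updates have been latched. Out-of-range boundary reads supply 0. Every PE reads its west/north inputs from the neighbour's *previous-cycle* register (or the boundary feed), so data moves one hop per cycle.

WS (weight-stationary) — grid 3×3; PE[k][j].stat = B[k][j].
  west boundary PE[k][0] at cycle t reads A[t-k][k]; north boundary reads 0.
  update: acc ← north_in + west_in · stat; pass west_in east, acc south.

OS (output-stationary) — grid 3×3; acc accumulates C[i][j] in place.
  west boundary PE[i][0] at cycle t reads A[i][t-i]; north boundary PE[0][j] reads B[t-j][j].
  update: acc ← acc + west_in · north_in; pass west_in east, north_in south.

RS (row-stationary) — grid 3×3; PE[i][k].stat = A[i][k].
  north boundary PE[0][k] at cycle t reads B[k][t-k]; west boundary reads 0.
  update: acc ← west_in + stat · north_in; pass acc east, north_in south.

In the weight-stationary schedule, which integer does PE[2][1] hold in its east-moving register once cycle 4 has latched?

Tracing WS — 3×3 array, target PE[2][1]:
  [0] (1,1) acc=0 (h:0 v:0)
  [0] (2,0) acc=0 (h:0 v:0)
  [0] (2,1) acc=0 (h:0 v:0)
  [1] (1,1) acc=0 (h:0 v:0)
  [1] (2,0) acc=0 (h:0 v:0)
  [1] (2,1) acc=0 (h:0 v:0)
  [2] (1,1) acc=57 (h:8 v:57)
  [2] (2,0) acc=67 (h:7 v:67)
  [2] (2,1) acc=0 (h:0 v:0)
  [3] (1,1) acc=51 (h:7 v:51)
  [3] (2,0) acc=39 (h:3 v:39)
  [3] (2,1) acc=85 (h:7 v:85)
  [4] (1,1) acc=51 (h:6 v:51)
  [4] (2,0) acc=65 (h:5 v:65)
  [4] (2,1) acc=63 (h:3 v:63)

register = 3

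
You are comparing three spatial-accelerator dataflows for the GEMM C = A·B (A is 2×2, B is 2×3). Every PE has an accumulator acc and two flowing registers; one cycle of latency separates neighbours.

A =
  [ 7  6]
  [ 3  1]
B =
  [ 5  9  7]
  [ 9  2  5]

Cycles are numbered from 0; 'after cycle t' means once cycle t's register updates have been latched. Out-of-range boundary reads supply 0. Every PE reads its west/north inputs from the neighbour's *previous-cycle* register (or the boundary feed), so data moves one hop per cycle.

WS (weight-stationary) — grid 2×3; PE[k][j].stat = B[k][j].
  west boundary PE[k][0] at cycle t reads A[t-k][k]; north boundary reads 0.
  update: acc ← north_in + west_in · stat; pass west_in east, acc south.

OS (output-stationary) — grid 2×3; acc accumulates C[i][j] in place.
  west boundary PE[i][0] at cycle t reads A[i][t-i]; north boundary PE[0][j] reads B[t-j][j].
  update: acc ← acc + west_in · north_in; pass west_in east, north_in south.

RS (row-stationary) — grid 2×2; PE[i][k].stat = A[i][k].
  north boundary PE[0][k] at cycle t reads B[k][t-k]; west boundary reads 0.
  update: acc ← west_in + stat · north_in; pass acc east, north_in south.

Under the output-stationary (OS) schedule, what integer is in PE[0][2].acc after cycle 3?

OS 2×3: PE[0][2] cycle-by-cycle (with neighbour feeds):
  after 0 — PE[0][1] acc=0, pass-E 0, pass-S 0
  after 0 — PE[0][2] acc=0, pass-E 0, pass-S 0
  after 1 — PE[0][1] acc=63, pass-E 7, pass-S 9
  after 1 — PE[0][2] acc=0, pass-E 0, pass-S 0
  after 2 — PE[0][1] acc=75, pass-E 6, pass-S 2
  after 2 — PE[0][2] acc=49, pass-E 7, pass-S 7
  after 3 — PE[0][1] acc=75, pass-E 0, pass-S 0
  after 3 — PE[0][2] acc=79, pass-E 6, pass-S 5

PE[0][2].acc = 79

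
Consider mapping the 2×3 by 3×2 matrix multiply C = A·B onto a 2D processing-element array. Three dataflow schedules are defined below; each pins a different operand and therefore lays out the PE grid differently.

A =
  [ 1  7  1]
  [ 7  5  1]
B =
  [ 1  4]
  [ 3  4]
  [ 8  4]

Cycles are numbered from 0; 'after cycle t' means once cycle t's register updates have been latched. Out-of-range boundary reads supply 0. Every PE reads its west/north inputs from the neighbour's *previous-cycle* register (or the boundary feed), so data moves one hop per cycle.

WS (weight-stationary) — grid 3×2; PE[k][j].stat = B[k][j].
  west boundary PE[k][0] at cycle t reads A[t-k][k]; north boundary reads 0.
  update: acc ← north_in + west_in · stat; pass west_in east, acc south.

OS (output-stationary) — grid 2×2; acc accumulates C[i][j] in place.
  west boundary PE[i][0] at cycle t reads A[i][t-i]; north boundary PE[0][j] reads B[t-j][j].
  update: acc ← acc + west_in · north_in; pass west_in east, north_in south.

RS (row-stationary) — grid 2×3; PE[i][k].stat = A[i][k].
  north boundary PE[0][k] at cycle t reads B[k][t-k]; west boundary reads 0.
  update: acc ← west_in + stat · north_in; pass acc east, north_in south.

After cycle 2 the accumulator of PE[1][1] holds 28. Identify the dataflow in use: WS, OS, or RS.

WS (3×2 grid), PE[1][1]:
  c0 r1c1: 0 / 0 / 0
  c1 r1c1: 0 / 0 / 0
  c2 r1c1: 32 / 7 / 32
OS (2×2 grid), PE[1][1]:
  c0 r1c1: 0 / 0 / 0
  c1 r1c1: 0 / 0 / 0
  c2 r1c1: 28 / 7 / 4
RS (2×3 grid), PE[1][1]:
  c0 r1c1: 0 / 0 / 0
  c1 r1c1: 0 / 0 / 0
  c2 r1c1: 22 / 22 / 3

dataflow = OS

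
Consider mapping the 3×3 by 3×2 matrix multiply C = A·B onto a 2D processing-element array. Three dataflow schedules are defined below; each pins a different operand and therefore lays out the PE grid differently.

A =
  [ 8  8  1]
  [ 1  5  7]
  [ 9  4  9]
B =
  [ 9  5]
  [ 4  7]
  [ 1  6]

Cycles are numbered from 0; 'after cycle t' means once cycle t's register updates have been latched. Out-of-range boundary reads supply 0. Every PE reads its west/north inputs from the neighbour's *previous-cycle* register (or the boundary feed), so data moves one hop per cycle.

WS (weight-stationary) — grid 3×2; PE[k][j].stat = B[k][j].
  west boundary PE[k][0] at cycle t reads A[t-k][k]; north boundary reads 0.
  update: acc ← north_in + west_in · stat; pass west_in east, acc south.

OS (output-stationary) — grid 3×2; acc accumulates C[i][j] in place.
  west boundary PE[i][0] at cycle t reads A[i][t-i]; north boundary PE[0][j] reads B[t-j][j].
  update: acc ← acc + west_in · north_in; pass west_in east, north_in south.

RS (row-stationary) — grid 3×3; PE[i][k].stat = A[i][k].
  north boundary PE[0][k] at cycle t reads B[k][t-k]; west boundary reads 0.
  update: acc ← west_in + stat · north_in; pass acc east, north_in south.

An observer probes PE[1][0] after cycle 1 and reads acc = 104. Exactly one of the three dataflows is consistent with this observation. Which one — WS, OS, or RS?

WS (3×2 grid), PE[1][0]:
  cycle 0: PE[1][0] → acc 0, east 0, south 0
  cycle 1: PE[1][0] → acc 104, east 8, south 104
OS (3×2 grid), PE[1][0]:
  cycle 0: PE[1][0] → acc 0, east 0, south 0
  cycle 1: PE[1][0] → acc 9, east 1, south 9
RS (3×3 grid), PE[1][0]:
  cycle 0: PE[1][0] → acc 0, east 0, south 0
  cycle 1: PE[1][0] → acc 9, east 9, south 9

dataflow = WS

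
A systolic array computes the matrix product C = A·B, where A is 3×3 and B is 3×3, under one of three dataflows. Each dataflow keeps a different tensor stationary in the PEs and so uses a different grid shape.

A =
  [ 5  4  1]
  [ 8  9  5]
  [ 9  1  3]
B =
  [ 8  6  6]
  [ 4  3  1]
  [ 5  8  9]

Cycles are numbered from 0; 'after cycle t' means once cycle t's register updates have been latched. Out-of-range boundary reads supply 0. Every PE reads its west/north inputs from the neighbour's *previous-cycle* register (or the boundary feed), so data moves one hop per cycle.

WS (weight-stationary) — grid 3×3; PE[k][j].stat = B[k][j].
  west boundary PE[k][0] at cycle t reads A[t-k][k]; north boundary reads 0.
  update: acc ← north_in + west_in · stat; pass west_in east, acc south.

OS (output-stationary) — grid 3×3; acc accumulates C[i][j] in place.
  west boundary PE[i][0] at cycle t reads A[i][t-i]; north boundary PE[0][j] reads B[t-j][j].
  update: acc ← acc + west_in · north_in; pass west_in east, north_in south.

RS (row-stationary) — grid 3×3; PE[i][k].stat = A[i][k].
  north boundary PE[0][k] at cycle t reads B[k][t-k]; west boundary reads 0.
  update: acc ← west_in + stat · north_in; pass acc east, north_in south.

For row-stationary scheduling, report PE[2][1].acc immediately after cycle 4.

RS 3×3: PE[2][1] cycle-by-cycle (with neighbour feeds):
  c0 r1c1: 0 / 0 / 0
  c0 r2c0: 0 / 0 / 0
  c0 r2c1: 0 / 0 / 0
  c1 r1c1: 0 / 0 / 0
  c1 r2c0: 0 / 0 / 0
  c1 r2c1: 0 / 0 / 0
  c2 r1c1: 100 / 100 / 4
  c2 r2c0: 72 / 72 / 8
  c2 r2c1: 0 / 0 / 0
  c3 r1c1: 75 / 75 / 3
  c3 r2c0: 54 / 54 / 6
  c3 r2c1: 76 / 76 / 4
  c4 r1c1: 57 / 57 / 1
  c4 r2c0: 54 / 54 / 6
  c4 r2c1: 57 / 57 / 3

PE[2][1].acc = 57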